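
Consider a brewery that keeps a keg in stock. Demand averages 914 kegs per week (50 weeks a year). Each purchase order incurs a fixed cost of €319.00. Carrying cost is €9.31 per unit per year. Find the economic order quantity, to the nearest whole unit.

Annual demand D = 914 × 50 = 45,700.
EOQ = √(2DS / H) = √(2 × 45,700 × 319 / 9.31).
= √(29,156,600 / 9.31) = √3,131,750.8056 ≈ 1769.675.

Q* ≈ 1,770 kegs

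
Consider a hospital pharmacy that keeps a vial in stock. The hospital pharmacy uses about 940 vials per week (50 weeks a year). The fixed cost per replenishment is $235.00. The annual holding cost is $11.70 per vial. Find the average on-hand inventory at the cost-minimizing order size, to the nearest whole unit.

Annual demand D = 940 × 50 = 47,000.
EOQ = √(2DS/H) = √(2 × 47,000 × 235 / 11.7) ≈ 1374.06.
Average inventory = Q*/2 ≈ 1374.06 / 2 = 687.029.

Average inventory ≈ 687 vials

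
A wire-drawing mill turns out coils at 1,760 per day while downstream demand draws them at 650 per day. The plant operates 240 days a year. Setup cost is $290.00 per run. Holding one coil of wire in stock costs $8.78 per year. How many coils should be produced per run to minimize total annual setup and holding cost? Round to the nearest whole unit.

Q* ≈ 4,042 coils

Annual demand D = 650 × 240 = 156,000.
Production build-up factor (1 − d/p) = 1 − 650/1,760 = 0.6307.
Q* = √(2DS / (H(1 − d/p))) = √(2 × 156,000 × 290 / (8.78 × 0.6307)).
= √(90,480,000 / 5.5374) ≈ 4042.257.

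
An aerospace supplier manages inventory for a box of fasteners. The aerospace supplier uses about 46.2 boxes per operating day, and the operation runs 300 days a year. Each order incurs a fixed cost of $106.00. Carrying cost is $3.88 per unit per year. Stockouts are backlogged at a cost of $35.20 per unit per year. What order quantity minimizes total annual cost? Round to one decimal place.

Q* ≈ 916.9 boxes

Annual demand D = 46.2 × 300 = 13,860.
With planned backorders, Q* = √(2DS/H) · √((H+B)/B).
√(2DS/H) = √(2 × 13,860 × 106 / 3.88) = 870.229.
√((H+B)/B) = √((3.88+35.2)/35.2) = 1.0537.
Q* ≈ 916.937.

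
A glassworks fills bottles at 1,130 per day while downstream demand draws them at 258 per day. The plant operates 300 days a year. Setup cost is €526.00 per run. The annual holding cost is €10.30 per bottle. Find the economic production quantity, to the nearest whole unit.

Annual demand D = 258 × 300 = 77,400.
Production build-up factor (1 − d/p) = 1 − 258/1,130 = 0.7717.
Q* = √(2DS / (H(1 − d/p))) = √(2 × 77,400 × 526 / (10.3 × 0.7717)).
= √(81,424,800 / 7.9483) ≈ 3200.669.

Q* ≈ 3,201 bottles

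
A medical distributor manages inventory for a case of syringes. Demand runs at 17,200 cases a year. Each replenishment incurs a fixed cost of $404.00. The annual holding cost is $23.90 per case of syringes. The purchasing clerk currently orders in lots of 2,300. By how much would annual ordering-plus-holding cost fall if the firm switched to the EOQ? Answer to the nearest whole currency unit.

EOQ = √(2DS/H) = √(2 × 17,200 × 404 / 23.9) ≈ 762.55.
Cost at Q* = (D/Q*)S + (Q*/2)H = √(2DSH) ≈ $18,225.06.
Cost at Q = 2,300: (17,200/2,300)×404 + (2,300/2)×23.9 = $3,021.22 + $27,485.00 = $30,506.22.
Excess = $30,506.22 − $18,225.06 = $12,281.16.

Extra cost ≈ $12,281 per year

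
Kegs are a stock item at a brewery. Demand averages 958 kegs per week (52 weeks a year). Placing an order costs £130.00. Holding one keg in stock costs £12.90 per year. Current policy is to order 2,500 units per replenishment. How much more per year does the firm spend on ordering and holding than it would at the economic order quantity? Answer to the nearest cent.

Annual demand D = 958 × 52 = 49,816.
EOQ = √(2DS/H) = √(2 × 49,816 × 130 / 12.9) ≈ 1002.02.
Cost at Q* = (D/Q*)S + (Q*/2)H = √(2DSH) ≈ £12,926.05.
Cost at Q = 2,500: (49,816/2,500)×130 + (2,500/2)×12.9 = £2,590.43 + £16,125.00 = £18,715.43.
Excess = £18,715.43 − £12,926.05 = £5,789.38.

Extra cost ≈ £5,789.38 per year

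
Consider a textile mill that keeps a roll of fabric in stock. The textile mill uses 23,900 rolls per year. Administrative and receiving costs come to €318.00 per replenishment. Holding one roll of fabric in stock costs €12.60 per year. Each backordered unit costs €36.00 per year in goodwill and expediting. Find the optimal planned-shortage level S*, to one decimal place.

With planned backorders, Q* = √(2DS/H) · √((H+B)/B).
√(2DS/H) = √(2 × 23,900 × 318 / 12.6) = 1098.354.
√((H+B)/B) = √((12.6+36)/36) = 1.1619.
Q* ≈ 1276.172.
S* = Q* · H/(H+B) = 1276.172 × 12.6/48.6 ≈ 330.859.

S* ≈ 330.9 rolls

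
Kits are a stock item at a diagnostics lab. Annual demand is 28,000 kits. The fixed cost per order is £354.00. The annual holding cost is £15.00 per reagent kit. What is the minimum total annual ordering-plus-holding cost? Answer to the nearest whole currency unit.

TC* ≈ £17,244

Q* = √(2DS/H) = √(2 × 28,000 × 354 / 15) ≈ 1149.61.
At Q*, ordering cost (D/Q*)S equals holding cost (Q*/2)H, each = √(DSH/2).
Minimum total = √(2DSH) = √(2 × 28,000 × 354 × 15) ≈ 17244.129.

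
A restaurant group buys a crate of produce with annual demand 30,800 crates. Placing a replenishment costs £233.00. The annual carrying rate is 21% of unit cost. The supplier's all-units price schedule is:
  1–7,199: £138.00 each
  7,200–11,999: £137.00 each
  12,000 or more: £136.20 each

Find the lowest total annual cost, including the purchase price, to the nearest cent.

Holding cost per unit per year at price C is H = 0.21·C.
Candidates are each tier's EOQ (if it falls in that tier) and each price-break quantity.
EOQ at £138.00 = 703.8 (feasible in tier 1): TC = 30,800×£138.00 + (30,800/703.8)×233 + (703.8/2)×0.21×£138.00 = £4,270,794.71.
EOQ at £137.00 = 706.3 < 7200, so use break Q=7200: TC = 30,800×£137.00 + (30,800/7200.0)×233 + (7200.0/2)×0.21×£137.00 = £4,324,168.72.
EOQ at £136.20 = 708.4 < 12000, so use break Q=12000: TC = 30,800×£136.20 + (30,800/12000.0)×233 + (12000.0/2)×0.21×£136.20 = £4,367,170.03.
Lowest total cost among the candidates is at Q = 703.8.

TC* ≈ £4,270,794.71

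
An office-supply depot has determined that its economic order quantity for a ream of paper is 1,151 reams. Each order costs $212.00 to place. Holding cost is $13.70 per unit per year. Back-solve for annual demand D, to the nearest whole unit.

Invert the EOQ relation Q*² = 2DS/H.
From Q* = √(2DS/H): D = Q*²H / (2S) = 1,151² × 13.7 / (2 × 212) = 42806.070.

D ≈ 42,806 reams per year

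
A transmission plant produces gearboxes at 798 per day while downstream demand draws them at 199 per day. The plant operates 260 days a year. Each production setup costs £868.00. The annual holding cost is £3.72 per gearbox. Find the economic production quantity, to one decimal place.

Q* ≈ 5,671.6 gearboxes

Annual demand D = 199 × 260 = 51,740.
Production build-up factor (1 − d/p) = 1 − 199/798 = 0.7506.
Q* = √(2DS / (H(1 − d/p))) = √(2 × 51,740 × 868 / (3.72 × 0.7506)).
= √(89,820,640 / 2.7923) ≈ 5671.588.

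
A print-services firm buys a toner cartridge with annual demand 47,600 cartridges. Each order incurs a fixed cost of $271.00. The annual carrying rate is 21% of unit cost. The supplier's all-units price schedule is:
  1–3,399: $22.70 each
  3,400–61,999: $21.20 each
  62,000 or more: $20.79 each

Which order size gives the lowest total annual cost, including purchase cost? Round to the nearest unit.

Q* ≈ 3,400 cartridges

Holding cost per unit per year at price C is H = 0.21·C.
Candidates are each tier's EOQ (if it falls in that tier) and each price-break quantity.
EOQ at $22.70 = 2326.4 (feasible in tier 1): TC = 47,600×$22.70 + (47,600/2326.4)×271 + (2326.4/2)×0.21×$22.70 = $1,091,609.85.
EOQ at $21.20 = 2407.3 < 3400, so use break Q=3400: TC = 47,600×$21.20 + (47,600/3400.0)×271 + (3400.0/2)×0.21×$21.20 = $1,020,482.40.
EOQ at $20.79 = 2430.9 < 62000, so use break Q=62000: TC = 47,600×$20.79 + (47,600/62000.0)×271 + (62000.0/2)×0.21×$20.79 = $1,125,154.96.
Lowest total cost is $1,020,482.40 at Q = 3400.0.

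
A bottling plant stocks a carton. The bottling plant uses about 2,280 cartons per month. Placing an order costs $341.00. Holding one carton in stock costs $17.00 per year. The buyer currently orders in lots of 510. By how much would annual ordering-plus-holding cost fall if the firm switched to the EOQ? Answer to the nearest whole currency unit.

Annual demand D = 2,280 × 12 = 27,360.
EOQ = √(2DS/H) = √(2 × 27,360 × 341 / 17) ≈ 1047.67.
Cost at Q* = (D/Q*)S + (Q*/2)H = √(2DSH) ≈ $17,810.44.
Cost at Q = 510: (27,360/510)×341 + (510/2)×17 = $18,293.65 + $4,335.00 = $22,628.65.
Excess = $22,628.65 − $17,810.44 = $4,818.21.

Extra cost ≈ $4,818 per year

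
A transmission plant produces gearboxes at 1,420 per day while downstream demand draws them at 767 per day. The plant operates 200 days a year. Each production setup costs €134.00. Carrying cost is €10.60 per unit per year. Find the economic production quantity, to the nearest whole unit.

Q* ≈ 2,904 gearboxes

Annual demand D = 767 × 200 = 153,400.
Production build-up factor (1 − d/p) = 1 − 767/1,420 = 0.4599.
Q* = √(2DS / (H(1 − d/p))) = √(2 × 153,400 × 134 / (10.6 × 0.4599)).
= √(41,111,200 / 4.8745) ≈ 2904.121.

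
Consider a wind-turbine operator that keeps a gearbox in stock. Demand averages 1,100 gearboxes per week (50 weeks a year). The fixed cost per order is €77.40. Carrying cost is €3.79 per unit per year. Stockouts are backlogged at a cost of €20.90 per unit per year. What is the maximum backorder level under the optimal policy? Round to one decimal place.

Annual demand D = 1,100 × 50 = 55,000.
With planned backorders, Q* = √(2DS/H) · √((H+B)/B).
√(2DS/H) = √(2 × 55,000 × 77.4 / 3.79) = 1498.812.
√((H+B)/B) = √((3.79+20.9)/20.9) = 1.0869.
Q* ≈ 1629.051.
S* = Q* · H/(H+B) = 1629.051 × 3.79/24.69 ≈ 250.065.

S* ≈ 250.1 gearboxes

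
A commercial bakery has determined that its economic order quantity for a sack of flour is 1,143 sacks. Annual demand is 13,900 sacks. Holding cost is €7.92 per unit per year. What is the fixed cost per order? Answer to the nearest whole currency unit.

S ≈ €372

The basic EOQ model gives Q* = √(2DS/H); rearrange for the unknown.
From Q* = √(2DS/H): S = Q*²H / (2D) = 1,143² × 7.92 / (2 × 13,900) = 372.1970.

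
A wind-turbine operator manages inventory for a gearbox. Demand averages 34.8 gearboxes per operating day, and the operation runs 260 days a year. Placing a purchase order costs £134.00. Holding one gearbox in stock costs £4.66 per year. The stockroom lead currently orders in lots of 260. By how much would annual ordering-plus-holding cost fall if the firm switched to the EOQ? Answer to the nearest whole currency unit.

Extra cost ≈ £1,907 per year

Annual demand D = 34.8 × 260 = 9,048.
EOQ = √(2DS/H) = √(2 × 9,048 × 134 / 4.66) ≈ 721.36.
Cost at Q* = (D/Q*)S + (Q*/2)H = √(2DSH) ≈ £3,361.53.
Cost at Q = 260: (9,048/260)×134 + (260/2)×4.66 = £4,663.20 + £605.80 = £5,269.00.
Excess = £5,269.00 − £3,361.53 = £1,907.47.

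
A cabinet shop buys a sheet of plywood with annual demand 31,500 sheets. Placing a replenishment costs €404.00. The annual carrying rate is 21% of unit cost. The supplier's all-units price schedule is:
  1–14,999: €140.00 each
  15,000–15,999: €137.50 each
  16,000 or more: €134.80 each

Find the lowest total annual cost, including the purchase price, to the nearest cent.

Holding cost per unit per year at price C is H = 0.21·C.
Candidates are each tier's EOQ (if it falls in that tier) and each price-break quantity.
EOQ at €140.00 = 930.4 (feasible in tier 1): TC = 31,500×€140.00 + (31,500/930.4)×404 + (930.4/2)×0.21×€140.00 = €4,437,354.87.
EOQ at €137.50 = 938.9 < 15000, so use break Q=15000: TC = 31,500×€137.50 + (31,500/15000.0)×404 + (15000.0/2)×0.21×€137.50 = €4,548,660.90.
EOQ at €134.80 = 948.2 < 16000, so use break Q=16000: TC = 31,500×€134.80 + (31,500/16000.0)×404 + (16000.0/2)×0.21×€134.80 = €4,473,459.38.
Lowest total cost among the candidates is at Q = 930.4.

TC* ≈ €4,437,354.87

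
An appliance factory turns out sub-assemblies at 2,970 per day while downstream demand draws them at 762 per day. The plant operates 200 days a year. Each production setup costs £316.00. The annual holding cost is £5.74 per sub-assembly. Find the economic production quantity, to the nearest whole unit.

Q* ≈ 4,751 sub-assemblies

Annual demand D = 762 × 200 = 152,400.
Production build-up factor (1 − d/p) = 1 − 762/2,970 = 0.7434.
Q* = √(2DS / (H(1 − d/p))) = √(2 × 152,400 × 316 / (5.74 × 0.7434)).
= √(96,316,800 / 4.2673) ≈ 4750.877.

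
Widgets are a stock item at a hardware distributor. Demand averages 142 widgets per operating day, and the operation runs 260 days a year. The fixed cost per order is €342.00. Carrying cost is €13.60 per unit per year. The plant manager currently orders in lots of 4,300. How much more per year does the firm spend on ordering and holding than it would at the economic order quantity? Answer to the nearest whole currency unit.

Annual demand D = 142 × 260 = 36,920.
EOQ = √(2DS/H) = √(2 × 36,920 × 342 / 13.6) ≈ 1362.67.
Cost at Q* = (D/Q*)S + (Q*/2)H = √(2DSH) ≈ €18,532.26.
Cost at Q = 4,300: (36,920/4,300)×342 + (4,300/2)×13.6 = €2,936.43 + €29,240.00 = €32,176.43.
Excess = €32,176.43 − €18,532.26 = €13,644.17.

Extra cost ≈ €13,644 per year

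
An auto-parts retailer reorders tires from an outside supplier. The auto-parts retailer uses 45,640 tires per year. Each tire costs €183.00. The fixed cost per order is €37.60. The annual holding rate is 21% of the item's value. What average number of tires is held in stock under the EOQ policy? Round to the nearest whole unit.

Holding cost H = 0.21 × €183.00 = €38.4300 per unit per year.
Q* = √(2DS/H) = √(2 × 45,640 × 37.6 / 38.43) ≈ 298.85.
Average inventory = Q*/2 ≈ 298.85 / 2 = 149.423.

Average inventory ≈ 149 tires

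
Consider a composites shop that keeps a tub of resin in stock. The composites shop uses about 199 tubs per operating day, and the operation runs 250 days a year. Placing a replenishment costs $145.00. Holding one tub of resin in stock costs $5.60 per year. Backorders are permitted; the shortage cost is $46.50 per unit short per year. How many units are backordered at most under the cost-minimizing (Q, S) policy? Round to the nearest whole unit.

S* ≈ 183 tubs

Annual demand D = 199 × 250 = 49,750.
With planned backorders, Q* = √(2DS/H) · √((H+B)/B).
√(2DS/H) = √(2 × 49,750 × 145 / 5.6) = 1605.098.
√((H+B)/B) = √((5.6+46.5)/46.5) = 1.0585.
Q* ≈ 1699.002.
S* = Q* · H/(H+B) = 1699.002 × 5.6/52.1 ≈ 182.618.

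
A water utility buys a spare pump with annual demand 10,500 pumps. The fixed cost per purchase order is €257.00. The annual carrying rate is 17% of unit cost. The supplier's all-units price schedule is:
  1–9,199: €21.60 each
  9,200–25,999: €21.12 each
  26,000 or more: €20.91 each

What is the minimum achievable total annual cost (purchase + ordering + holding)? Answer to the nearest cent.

Holding cost per unit per year at price C is H = 0.17·C.
Evaluate total cost at each tier's feasible EOQ or, if the EOQ is below the tier, at the tier's minimum quantity.
EOQ at €21.60 = 1212.3 (feasible in tier 1): TC = 10,500×€21.60 + (10,500/1212.3)×257 + (1212.3/2)×0.17×€21.60 = €231,251.72.
EOQ at €21.12 = 1226.0 < 9200, so use break Q=9200: TC = 10,500×€21.12 + (10,500/9200.0)×257 + (9200.0/2)×0.17×€21.12 = €238,569.16.
EOQ at €20.91 = 1232.2 < 26000, so use break Q=26000: TC = 10,500×€20.91 + (10,500/26000.0)×257 + (26000.0/2)×0.17×€20.91 = €265,869.89.
Lowest total cost among the candidates is at Q = 1212.3.

TC* ≈ €231,251.72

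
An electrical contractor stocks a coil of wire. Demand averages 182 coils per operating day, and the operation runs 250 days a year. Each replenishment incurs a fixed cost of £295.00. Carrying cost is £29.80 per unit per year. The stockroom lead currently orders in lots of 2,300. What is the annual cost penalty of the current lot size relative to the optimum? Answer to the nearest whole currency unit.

Annual demand D = 182 × 250 = 45,500.
EOQ = √(2DS/H) = √(2 × 45,500 × 295 / 29.8) ≈ 949.13.
Cost at Q* = (D/Q*)S + (Q*/2)H = √(2DSH) ≈ £28,283.94.
Cost at Q = 2,300: (45,500/2,300)×295 + (2,300/2)×29.8 = £5,835.87 + £34,270.00 = £40,105.87.
Excess = £40,105.87 − £28,283.94 = £11,821.93.

Extra cost ≈ £11,822 per year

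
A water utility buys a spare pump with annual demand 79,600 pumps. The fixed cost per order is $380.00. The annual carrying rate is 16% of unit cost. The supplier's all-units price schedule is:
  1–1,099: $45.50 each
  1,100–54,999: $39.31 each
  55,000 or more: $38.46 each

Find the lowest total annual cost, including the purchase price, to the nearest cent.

Holding cost per unit per year at price C is H = 0.16·C.
Candidates are each tier's EOQ (if it falls in that tier) and each price-break quantity.
Tier 1 ($45.50): EOQ = 2882.7 exceeds tier's upper bound 1099, so this tier is dominated.
EOQ at $39.31 = 3101.4 (feasible in tier 2): TC = 79,600×$39.31 + (79,600/3101.4)×380 + (3101.4/2)×0.16×$39.31 = $3,148,582.30.
EOQ at $38.46 = 3135.4 < 55000, so use break Q=55000: TC = 79,600×$38.46 + (79,600/55000.0)×380 + (55000.0/2)×0.16×$38.46 = $3,231,189.96.
Lowest total cost among the candidates is at Q = 3101.4.

TC* ≈ $3,148,582.30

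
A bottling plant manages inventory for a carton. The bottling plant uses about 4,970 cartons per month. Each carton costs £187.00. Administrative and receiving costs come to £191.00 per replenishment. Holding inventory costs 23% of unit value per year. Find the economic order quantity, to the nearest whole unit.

Annual demand D = 4,970 × 12 = 59,640.
Holding cost H = 0.23 × £187.00 = £43.0100 per unit per year.
EOQ = √(2DS / H) = √(2 × 59,640 × 191 / 43.01).
= √(22,782,480 / 43.01) = √529,701.9298 ≈ 727.806.

Q* ≈ 728 cartons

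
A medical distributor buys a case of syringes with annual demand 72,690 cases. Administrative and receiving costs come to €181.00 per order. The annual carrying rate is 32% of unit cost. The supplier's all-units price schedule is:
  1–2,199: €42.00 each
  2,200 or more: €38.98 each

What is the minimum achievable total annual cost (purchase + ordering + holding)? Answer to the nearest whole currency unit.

TC* ≈ €2,853,158

Holding cost per unit per year at price C is H = 0.32·C.
For each price level, check whether its EOQ is feasible; otherwise the best quantity at that price is the breakpoint.
EOQ at €42.00 = 1399.2 (feasible in tier 1): TC = 72,690×€42.00 + (72,690/1399.2)×181 + (1399.2/2)×0.32×€42.00 = €3,071,785.78.
EOQ at €38.98 = 1452.4 < 2200, so use break Q=2200: TC = 72,690×€38.98 + (72,690/2200.0)×181 + (2200.0/2)×0.32×€38.98 = €2,853,157.56.
Lowest total cost among the candidates is at Q = 2200.0.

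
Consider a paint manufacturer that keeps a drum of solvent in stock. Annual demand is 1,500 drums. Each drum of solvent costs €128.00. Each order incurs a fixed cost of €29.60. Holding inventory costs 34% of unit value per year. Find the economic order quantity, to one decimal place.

Q* ≈ 45.2 drums

Holding cost H = 0.34 × €128.00 = €43.5200 per unit per year.
EOQ = √(2DS / H) = √(2 × 1,500 × 29.6 / 43.52).
= √(88,800 / 43.52) = √2,040.4412 ≈ 45.171.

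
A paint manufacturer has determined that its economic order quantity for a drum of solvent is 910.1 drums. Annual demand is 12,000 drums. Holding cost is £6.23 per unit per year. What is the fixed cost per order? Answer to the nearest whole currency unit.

Squaring Q* = √(2DS/H) gives Q*² = 2DS/H.
From Q* = √(2DS/H): S = Q*²H / (2D) = 910.1² × 6.23 / (2 × 12,000) = 215.0082.

S ≈ £215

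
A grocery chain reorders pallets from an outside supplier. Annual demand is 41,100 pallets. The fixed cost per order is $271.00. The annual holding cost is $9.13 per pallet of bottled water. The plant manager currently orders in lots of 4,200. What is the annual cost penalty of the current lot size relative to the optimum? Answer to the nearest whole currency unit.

EOQ = √(2DS/H) = √(2 × 41,100 × 271 / 9.13) ≈ 1562.01.
Cost at Q* = (D/Q*)S + (Q*/2)H = √(2DSH) ≈ $14,261.20.
Cost at Q = 4,200: (41,100/4,200)×271 + (4,200/2)×9.13 = $2,651.93 + $19,173.00 = $21,824.93.
Excess = $21,824.93 − $14,261.20 = $7,563.73.

Extra cost ≈ $7,564 per year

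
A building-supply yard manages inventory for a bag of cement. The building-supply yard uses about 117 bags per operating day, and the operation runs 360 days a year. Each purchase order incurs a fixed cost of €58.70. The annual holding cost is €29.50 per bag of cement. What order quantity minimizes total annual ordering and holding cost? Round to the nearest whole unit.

Q* ≈ 409 bags

Annual demand D = 117 × 360 = 42,120.
EOQ = √(2DS / H) = √(2 × 42,120 × 58.7 / 29.5).
= √(4,944,888 / 29.5) = √167,623.322 ≈ 409.418.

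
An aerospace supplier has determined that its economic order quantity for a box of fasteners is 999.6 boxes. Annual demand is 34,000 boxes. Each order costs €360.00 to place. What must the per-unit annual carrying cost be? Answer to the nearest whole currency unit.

H ≈ €24

Squaring Q* = √(2DS/H) gives Q*² = 2DS/H.
From Q* = √(2DS/H): H = 2DS / Q*² = 2 × 34,000 × 360 / 999.6² = 24.4996.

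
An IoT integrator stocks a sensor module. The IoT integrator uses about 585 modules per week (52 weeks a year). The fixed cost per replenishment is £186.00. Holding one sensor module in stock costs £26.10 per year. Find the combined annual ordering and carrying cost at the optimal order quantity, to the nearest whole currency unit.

Annual demand D = 585 × 52 = 30,420.
The optimal lot size = √(2DS/H) = √(2 × 30,420 × 186 / 26.1) ≈ 658.46.
At Q*, ordering cost (D/Q*)S equals holding cost (Q*/2)H, each = √(DSH/2).
Minimum total = √(2DSH) = √(2 × 30,420 × 186 × 26.1) ≈ 17185.862.

TC* ≈ £17,186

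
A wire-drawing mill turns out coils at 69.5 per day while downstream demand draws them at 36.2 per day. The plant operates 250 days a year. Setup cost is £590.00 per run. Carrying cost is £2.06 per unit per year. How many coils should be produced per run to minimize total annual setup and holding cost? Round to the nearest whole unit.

Q* ≈ 3,289 coils

Annual demand D = 36.2 × 250 = 9,050.
Production build-up factor (1 − d/p) = 1 − 36.2/69.5 = 0.4791.
Q* = √(2DS / (H(1 − d/p))) = √(2 × 9,050 × 590 / (2.06 × 0.4791)).
= √(10,679,000 / 0.987) ≈ 3289.289.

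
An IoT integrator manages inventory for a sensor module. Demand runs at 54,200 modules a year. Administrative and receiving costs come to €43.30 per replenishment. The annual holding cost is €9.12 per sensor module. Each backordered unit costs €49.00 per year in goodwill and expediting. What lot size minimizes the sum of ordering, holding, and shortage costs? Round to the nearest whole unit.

Q* ≈ 781 modules

With planned backorders, Q* = √(2DS/H) · √((H+B)/B).
√(2DS/H) = √(2 × 54,200 × 43.3 / 9.12) = 717.400.
√((H+B)/B) = √((9.12+49)/49) = 1.0891.
Q* ≈ 781.315.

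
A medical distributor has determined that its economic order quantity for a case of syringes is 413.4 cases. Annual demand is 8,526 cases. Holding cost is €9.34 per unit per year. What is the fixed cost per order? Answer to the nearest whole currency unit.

The basic EOQ model gives Q* = √(2DS/H); rearrange for the unknown.
From Q* = √(2DS/H): S = Q*²H / (2D) = 413.4² × 9.34 / (2 × 8,526) = 93.6079.

S ≈ €94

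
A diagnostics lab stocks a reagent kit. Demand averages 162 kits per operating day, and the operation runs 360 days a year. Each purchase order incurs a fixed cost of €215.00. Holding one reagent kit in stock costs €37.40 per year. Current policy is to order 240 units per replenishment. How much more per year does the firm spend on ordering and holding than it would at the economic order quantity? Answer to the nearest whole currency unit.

Extra cost ≈ €26,108 per year

Annual demand D = 162 × 360 = 58,320.
EOQ = √(2DS/H) = √(2 × 58,320 × 215 / 37.4) ≈ 818.86.
Cost at Q* = (D/Q*)S + (Q*/2)H = √(2DSH) ≈ €30,625.19.
Cost at Q = 240: (58,320/240)×215 + (240/2)×37.4 = €52,245.00 + €4,488.00 = €56,733.00.
Excess = €56,733.00 − €30,625.19 = €26,107.81.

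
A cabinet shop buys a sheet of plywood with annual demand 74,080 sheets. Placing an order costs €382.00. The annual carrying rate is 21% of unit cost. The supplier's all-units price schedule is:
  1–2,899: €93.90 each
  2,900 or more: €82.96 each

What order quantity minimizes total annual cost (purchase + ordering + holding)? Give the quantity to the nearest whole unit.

Q* ≈ 2,900 sheets

Holding cost per unit per year at price C is H = 0.21·C.
Evaluate total cost at each tier's feasible EOQ or, if the EOQ is below the tier, at the tier's minimum quantity.
EOQ at €93.90 = 1694.2 (feasible in tier 1): TC = 74,080×€93.90 + (74,080/1694.2)×382 + (1694.2/2)×0.21×€93.90 = €6,989,519.16.
EOQ at €82.96 = 1802.4 < 2900, so use break Q=2900: TC = 74,080×€82.96 + (74,080/2900.0)×382 + (2900.0/2)×0.21×€82.96 = €6,180,696.24.
Lowest total cost is €6,180,696.24 at Q = 2900.0.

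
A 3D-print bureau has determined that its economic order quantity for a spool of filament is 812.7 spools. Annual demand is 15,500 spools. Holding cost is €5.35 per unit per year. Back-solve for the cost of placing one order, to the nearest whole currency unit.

Invert the EOQ relation Q*² = 2DS/H.
From Q* = √(2DS/H): S = Q*²H / (2D) = 812.7² × 5.35 / (2 × 15,500) = 113.9863.

S ≈ €114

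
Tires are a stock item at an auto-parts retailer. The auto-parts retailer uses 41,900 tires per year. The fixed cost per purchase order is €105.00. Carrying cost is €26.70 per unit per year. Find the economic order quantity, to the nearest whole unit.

Q* ≈ 574 tires

EOQ = √(2DS / H) = √(2 × 41,900 × 105 / 26.7).
= √(8,799,000 / 26.7) = √329,550.5618 ≈ 574.065.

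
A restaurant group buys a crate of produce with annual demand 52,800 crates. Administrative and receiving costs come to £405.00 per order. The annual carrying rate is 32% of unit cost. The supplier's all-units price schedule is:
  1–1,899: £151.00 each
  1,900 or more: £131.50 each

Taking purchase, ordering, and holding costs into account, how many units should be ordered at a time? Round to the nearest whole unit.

Q* ≈ 1,900 crates

Holding cost per unit per year at price C is H = 0.32·C.
For each price level, check whether its EOQ is feasible; otherwise the best quantity at that price is the breakpoint.
EOQ at £151.00 = 940.8 (feasible in tier 1): TC = 52,800×£151.00 + (52,800/940.8)×405 + (940.8/2)×0.32×£151.00 = £8,018,259.32.
EOQ at £131.50 = 1008.1 < 1900, so use break Q=1900: TC = 52,800×£131.50 + (52,800/1900.0)×405 + (1900.0/2)×0.32×£131.50 = £6,994,430.74.
Lowest total cost is £6,994,430.74 at Q = 1900.0.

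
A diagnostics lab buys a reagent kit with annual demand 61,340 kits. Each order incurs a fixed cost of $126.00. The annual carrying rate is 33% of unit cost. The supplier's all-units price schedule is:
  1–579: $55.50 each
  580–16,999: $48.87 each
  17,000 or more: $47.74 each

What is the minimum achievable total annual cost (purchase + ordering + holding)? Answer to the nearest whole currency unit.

TC* ≈ $3,013,475

Holding cost per unit per year at price C is H = 0.33·C.
Evaluate total cost at each tier's feasible EOQ or, if the EOQ is below the tier, at the tier's minimum quantity.
Tier 1 ($55.50): EOQ = 918.7 exceeds tier's upper bound 579, so this tier is dominated.
EOQ at $48.87 = 979.0 (feasible in tier 2): TC = 61,340×$48.87 + (61,340/979.0)×126 + (979.0/2)×0.33×$48.87 = $3,013,474.64.
EOQ at $47.74 = 990.5 < 17000, so use break Q=17000: TC = 61,340×$47.74 + (61,340/17000.0)×126 + (17000.0/2)×0.33×$47.74 = $3,062,736.94.
Lowest total cost among the candidates is at Q = 979.0.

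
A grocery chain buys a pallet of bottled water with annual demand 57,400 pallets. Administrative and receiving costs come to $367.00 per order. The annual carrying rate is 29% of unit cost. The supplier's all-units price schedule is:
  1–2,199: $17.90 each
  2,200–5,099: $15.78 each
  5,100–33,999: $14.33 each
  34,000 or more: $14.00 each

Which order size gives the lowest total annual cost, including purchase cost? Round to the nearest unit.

Holding cost per unit per year at price C is H = 0.29·C.
Evaluate total cost at each tier's feasible EOQ or, if the EOQ is below the tier, at the tier's minimum quantity.
Tier 1 ($17.90): EOQ = 2848.9 exceeds tier's upper bound 2199, so this tier is dominated.
EOQ at $15.78 = 3034.3 (feasible in tier 2): TC = 57,400×$15.78 + (57,400/3034.3)×367 + (3034.3/2)×0.29×$15.78 = $919,657.34.
EOQ at $14.33 = 3184.1 < 5100, so use break Q=5100: TC = 57,400×$14.33 + (57,400/5100.0)×367 + (5100.0/2)×0.29×$14.33 = $837,269.58.
EOQ at $14.00 = 3221.4 < 34000, so use break Q=34000: TC = 57,400×$14.00 + (57,400/34000.0)×367 + (34000.0/2)×0.29×$14.00 = $873,239.58.
Lowest total cost is $837,269.58 at Q = 5100.0.

Q* ≈ 5,100 pallets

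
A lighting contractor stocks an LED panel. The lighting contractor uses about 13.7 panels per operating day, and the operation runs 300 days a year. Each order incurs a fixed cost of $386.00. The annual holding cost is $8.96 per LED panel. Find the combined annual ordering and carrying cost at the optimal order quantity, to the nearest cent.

Annual demand D = 13.7 × 300 = 4,110.
EOQ = √(2DS/H) = √(2 × 4,110 × 386 / 8.96) ≈ 595.08.
At the optimum the two cost components are equal, so total cost = 2·(Q*/2)H = Q*·H.
Minimum total = √(2DSH) = √(2 × 4,110 × 386 × 8.96) ≈ 5331.919.

TC* ≈ $5,331.92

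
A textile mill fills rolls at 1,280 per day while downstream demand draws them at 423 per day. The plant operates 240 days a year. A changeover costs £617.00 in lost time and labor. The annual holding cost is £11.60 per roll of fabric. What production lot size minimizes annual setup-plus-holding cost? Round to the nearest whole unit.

Q* ≈ 4,016 rolls

Annual demand D = 423 × 240 = 101,520.
Production build-up factor (1 − d/p) = 1 − 423/1,280 = 0.6695.
Q* = √(2DS / (H(1 − d/p))) = √(2 × 101,520 × 617 / (11.6 × 0.6695)).
= √(125,275,680 / 7.7666) ≈ 4016.234.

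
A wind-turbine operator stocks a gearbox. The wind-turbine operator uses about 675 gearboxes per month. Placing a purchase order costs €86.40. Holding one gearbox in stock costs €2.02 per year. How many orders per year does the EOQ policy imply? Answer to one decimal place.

Annual demand D = 675 × 12 = 8,100.
The optimal lot size = √(2DS/H) = √(2 × 8,100 × 86.4 / 2.02) ≈ 832.41.
Orders per year = D / Q* = 8,100 / 832.41 ≈ 9.731.

N ≈ 9.7 orders per year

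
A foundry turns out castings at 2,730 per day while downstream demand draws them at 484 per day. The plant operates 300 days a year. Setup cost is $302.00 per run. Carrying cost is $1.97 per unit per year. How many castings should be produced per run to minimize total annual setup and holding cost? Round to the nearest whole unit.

Q* ≈ 7,356 castings

Annual demand D = 484 × 300 = 145,200.
Production build-up factor (1 − d/p) = 1 − 484/2,730 = 0.8227.
Q* = √(2DS / (H(1 − d/p))) = √(2 × 145,200 × 302 / (1.97 × 0.8227)).
= √(87,700,800 / 1.6207) ≈ 7356.057.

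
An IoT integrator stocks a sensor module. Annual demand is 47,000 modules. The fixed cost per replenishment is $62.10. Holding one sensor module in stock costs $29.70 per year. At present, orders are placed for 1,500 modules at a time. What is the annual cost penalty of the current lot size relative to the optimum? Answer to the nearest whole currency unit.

EOQ = √(2DS/H) = √(2 × 47,000 × 62.1 / 29.7) ≈ 443.33.
Cost at Q* = (D/Q*)S + (Q*/2)H = √(2DSH) ≈ $13,167.03.
Cost at Q = 1,500: (47,000/1,500)×62.1 + (1,500/2)×29.7 = $1,945.80 + $22,275.00 = $24,220.80.
Excess = $24,220.80 − $13,167.03 = $11,053.77.

Extra cost ≈ $11,054 per year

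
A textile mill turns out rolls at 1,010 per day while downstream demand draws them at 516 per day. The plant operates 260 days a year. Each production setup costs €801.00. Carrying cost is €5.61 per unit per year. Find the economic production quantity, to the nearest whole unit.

Annual demand D = 516 × 260 = 134,160.
Production build-up factor (1 − d/p) = 1 − 516/1,010 = 0.4891.
Q* = √(2DS / (H(1 − d/p))) = √(2 × 134,160 × 801 / (5.61 × 0.4891)).
= √(214,924,320 / 2.7439) ≈ 8850.312.

Q* ≈ 8,850 rolls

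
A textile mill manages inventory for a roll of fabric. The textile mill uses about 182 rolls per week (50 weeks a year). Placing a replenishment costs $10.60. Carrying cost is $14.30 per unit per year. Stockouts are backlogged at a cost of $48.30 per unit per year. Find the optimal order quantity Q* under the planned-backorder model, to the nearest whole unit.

Q* ≈ 132 rolls

Annual demand D = 182 × 50 = 9,100.
With planned backorders, Q* = √(2DS/H) · √((H+B)/B).
√(2DS/H) = √(2 × 9,100 × 10.6 / 14.3) = 116.150.
√((H+B)/B) = √((14.3+48.3)/48.3) = 1.1384.
Q* ≈ 132.231.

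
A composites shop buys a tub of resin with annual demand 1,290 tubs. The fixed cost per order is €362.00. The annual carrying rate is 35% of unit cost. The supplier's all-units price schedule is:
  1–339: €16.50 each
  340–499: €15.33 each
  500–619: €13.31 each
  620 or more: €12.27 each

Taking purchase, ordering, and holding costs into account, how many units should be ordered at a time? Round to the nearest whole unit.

Q* ≈ 620 tubs

Holding cost per unit per year at price C is H = 0.35·C.
Candidates are each tier's EOQ (if it falls in that tier) and each price-break quantity.
Tier 1 (€16.50): EOQ = 402.2 exceeds tier's upper bound 339, so this tier is dominated.
EOQ at €15.33 = 417.2 (feasible in tier 2): TC = 1,290×€15.33 + (1,290/417.2)×362 + (417.2/2)×0.35×€15.33 = €22,014.26.
EOQ at €13.31 = 447.8 < 500, so use break Q=500: TC = 1,290×€13.31 + (1,290/500.0)×362 + (500.0/2)×0.35×€13.31 = €19,268.49.
EOQ at €12.27 = 466.3 < 620, so use break Q=620: TC = 1,290×€12.27 + (1,290/620.0)×362 + (620.0/2)×0.35×€12.27 = €17,912.79.
Lowest total cost is €17,912.79 at Q = 620.0.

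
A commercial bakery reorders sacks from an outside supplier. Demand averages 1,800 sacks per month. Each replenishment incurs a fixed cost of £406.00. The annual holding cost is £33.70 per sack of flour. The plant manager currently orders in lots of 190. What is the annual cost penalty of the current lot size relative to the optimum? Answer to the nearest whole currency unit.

Annual demand D = 1,800 × 12 = 21,600.
EOQ = √(2DS/H) = √(2 × 21,600 × 406 / 33.7) ≈ 721.42.
Cost at Q* = (D/Q*)S + (Q*/2)H = √(2DSH) ≈ £24,311.95.
Cost at Q = 190: (21,600/190)×406 + (190/2)×33.7 = £46,155.79 + £3,201.50 = £49,357.29.
Excess = £49,357.29 − £24,311.95 = £25,045.34.

Extra cost ≈ £25,045 per year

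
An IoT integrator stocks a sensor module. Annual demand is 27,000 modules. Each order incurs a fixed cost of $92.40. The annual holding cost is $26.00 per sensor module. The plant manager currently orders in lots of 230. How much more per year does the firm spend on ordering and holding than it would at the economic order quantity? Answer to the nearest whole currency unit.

EOQ = √(2DS/H) = √(2 × 27,000 × 92.4 / 26) ≈ 438.07.
Cost at Q* = (D/Q*)S + (Q*/2)H = √(2DSH) ≈ $11,389.89.
Cost at Q = 230: (27,000/230)×92.4 + (230/2)×26 = $10,846.96 + $2,990.00 = $13,836.96.
Excess = $13,836.96 − $11,389.89 = $2,447.07.

Extra cost ≈ $2,447 per year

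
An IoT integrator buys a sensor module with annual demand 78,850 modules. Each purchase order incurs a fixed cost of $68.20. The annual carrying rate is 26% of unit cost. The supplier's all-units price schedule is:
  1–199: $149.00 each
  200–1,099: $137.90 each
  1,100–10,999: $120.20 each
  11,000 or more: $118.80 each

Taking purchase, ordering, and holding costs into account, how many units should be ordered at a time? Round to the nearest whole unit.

Q* ≈ 1,100 modules

Holding cost per unit per year at price C is H = 0.26·C.
Candidates are each tier's EOQ (if it falls in that tier) and each price-break quantity.
Tier 1 ($149.00): EOQ = 526.9 exceeds tier's upper bound 199, so this tier is dominated.
EOQ at $137.90 = 547.7 (feasible in tier 2): TC = 78,850×$137.90 + (78,850/547.7)×68.2 + (547.7/2)×0.26×$137.90 = $10,893,052.08.
EOQ at $120.20 = 586.6 < 1100, so use break Q=1100: TC = 78,850×$120.20 + (78,850/1100.0)×68.2 + (1100.0/2)×0.26×$120.20 = $9,499,847.30.
EOQ at $118.80 = 590.1 < 11000, so use break Q=11000: TC = 78,850×$118.80 + (78,850/11000.0)×68.2 + (11000.0/2)×0.26×$118.80 = $9,537,752.87.
Lowest total cost is $9,499,847.30 at Q = 1100.0.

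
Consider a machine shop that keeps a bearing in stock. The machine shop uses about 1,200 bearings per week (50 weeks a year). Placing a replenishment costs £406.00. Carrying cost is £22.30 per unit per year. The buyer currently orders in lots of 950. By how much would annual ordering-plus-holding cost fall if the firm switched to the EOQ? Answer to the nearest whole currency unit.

Extra cost ≈ £3,273 per year

Annual demand D = 1,200 × 50 = 60,000.
EOQ = √(2DS/H) = √(2 × 60,000 × 406 / 22.3) ≈ 1478.09.
Cost at Q* = (D/Q*)S + (Q*/2)H = √(2DSH) ≈ £32,961.43.
Cost at Q = 950: (60,000/950)×406 + (950/2)×22.3 = £25,642.11 + £10,592.50 = £36,234.61.
Excess = £36,234.61 − £32,961.43 = £3,273.17.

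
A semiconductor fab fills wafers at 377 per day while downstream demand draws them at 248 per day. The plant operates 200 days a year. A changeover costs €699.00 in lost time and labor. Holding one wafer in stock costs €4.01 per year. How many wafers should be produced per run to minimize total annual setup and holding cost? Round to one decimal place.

Q* ≈ 7,108.8 wafers

Annual demand D = 248 × 200 = 49,600.
Production build-up factor (1 − d/p) = 1 − 248/377 = 0.3422.
Q* = √(2DS / (H(1 − d/p))) = √(2 × 49,600 × 699 / (4.01 × 0.3422)).
= √(69,340,800 / 1.3721) ≈ 7108.829.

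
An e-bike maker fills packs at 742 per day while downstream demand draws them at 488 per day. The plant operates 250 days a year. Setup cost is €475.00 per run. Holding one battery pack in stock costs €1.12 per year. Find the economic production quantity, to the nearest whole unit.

Annual demand D = 488 × 250 = 122,000.
Production build-up factor (1 − d/p) = 1 − 488/742 = 0.3423.
Q* = √(2DS / (H(1 − d/p))) = √(2 × 122,000 × 475 / (1.12 × 0.3423)).
= √(115,900,000 / 0.3834) ≈ 17386.726.

Q* ≈ 17,387 packs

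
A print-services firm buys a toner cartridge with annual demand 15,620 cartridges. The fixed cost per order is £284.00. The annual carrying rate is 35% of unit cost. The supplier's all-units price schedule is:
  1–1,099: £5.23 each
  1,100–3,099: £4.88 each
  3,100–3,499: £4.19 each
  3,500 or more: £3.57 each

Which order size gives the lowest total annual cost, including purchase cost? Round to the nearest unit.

Q* ≈ 3,500 cartridges

Holding cost per unit per year at price C is H = 0.35·C.
Candidates are each tier's EOQ (if it falls in that tier) and each price-break quantity.
Tier 1 (£5.23): EOQ = 2201.6 exceeds tier's upper bound 1099, so this tier is dominated.
EOQ at £4.88 = 2279.1 (feasible in tier 2): TC = 15,620×£4.88 + (15,620/2279.1)×284 + (2279.1/2)×0.35×£4.88 = £80,118.37.
EOQ at £4.19 = 2459.7 < 3100, so use break Q=3100: TC = 15,620×£4.19 + (15,620/3100.0)×284 + (3100.0/2)×0.35×£4.19 = £69,151.87.
EOQ at £3.57 = 2664.7 < 3500, so use break Q=3500: TC = 15,620×£3.57 + (15,620/3500.0)×284 + (3500.0/2)×0.35×£3.57 = £59,217.48.
Lowest total cost is £59,217.48 at Q = 3500.0.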